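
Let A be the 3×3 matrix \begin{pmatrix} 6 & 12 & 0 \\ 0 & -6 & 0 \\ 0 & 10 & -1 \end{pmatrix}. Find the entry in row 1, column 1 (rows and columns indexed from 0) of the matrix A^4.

Characteristic polynomial: r^3 + r^2 - 36r - 36 = (r - 6)(r + 1)(r + 6), so the eigenvalues are -6, -1, 6.
r=-1: eigenvector (0, 0, 1).
r=-6: eigenvector (-1, 1, -2).
r=6: eigenvector (1, 0, 0).
P = [[0, -1, 1], [0, 1, 0], [1, -2, 0]], D = diag(-1, -6, 6), P⁻¹ = [[0, 2, 1], [0, 1, 0], [1, 1, 0]].
A⁴ = P·diag(1, 1296, 1296)·P⁻¹ = [[1296, 0, 0], [0, 1296, 0], [0, -2590, 1]].
The requested entry is 1296.

1296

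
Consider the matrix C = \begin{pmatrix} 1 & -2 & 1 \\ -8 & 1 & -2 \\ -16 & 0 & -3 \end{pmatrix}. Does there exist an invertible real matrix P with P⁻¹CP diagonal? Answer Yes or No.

Characteristic polynomial: p(μ) = μ^3 + μ^2 - 5μ + 3 = (μ - 1)^2(μ + 3).
μ = 1 has algebraic multiplicity 2; rank(C − 1I) = 2, so geometric multiplicity = 1.
Geometric multiplicity < algebraic multiplicity, so C is not diagonalizable.

No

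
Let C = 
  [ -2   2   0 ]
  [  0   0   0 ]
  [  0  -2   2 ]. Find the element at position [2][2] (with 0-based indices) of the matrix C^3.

8

Characteristic polynomial: μ^3 - 4μ = μ(μ - 2)(μ + 2), so the eigenvalues are -2, 0, 2.
μ=0: eigenvector (1, 1, 1).
μ=-2: eigenvector (1, 0, 0).
μ=2: eigenvector (0, 0, 1).
P = [[1, 1, 0], [1, 0, 0], [1, 0, 1]], D = diag(0, -2, 2), P⁻¹ = [[0, 1, 0], [1, -1, 0], [0, -1, 1]].
C³ = P·diag(0, -8, 8)·P⁻¹ = [[-8, 8, 0], [0, 0, 0], [0, -8, 8]].
The requested entry is 8.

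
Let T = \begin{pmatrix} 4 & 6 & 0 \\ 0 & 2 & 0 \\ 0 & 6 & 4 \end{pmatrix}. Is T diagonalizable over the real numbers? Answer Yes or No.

Characteristic polynomial: p(μ) = μ^3 - 10μ^2 + 32μ - 32 = (μ - 4)^2(μ - 2).
μ = 4 has algebraic multiplicity 2; rank(T − 4I) = 1, so geometric multiplicity = 2.
Every eigenvalue has geometric = algebraic multiplicity, so T is diagonalizable.

Yes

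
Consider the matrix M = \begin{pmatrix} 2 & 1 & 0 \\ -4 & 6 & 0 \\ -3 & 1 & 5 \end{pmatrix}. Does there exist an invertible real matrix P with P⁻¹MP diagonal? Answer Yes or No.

Characteristic polynomial: p(r) = r^3 - 13r^2 + 56r - 80 = (r - 5)(r - 4)^2.
r = 4 has algebraic multiplicity 2; rank(M − 4I) = 2, so geometric multiplicity = 1.
Geometric multiplicity < algebraic multiplicity, so M is not diagonalizable.

No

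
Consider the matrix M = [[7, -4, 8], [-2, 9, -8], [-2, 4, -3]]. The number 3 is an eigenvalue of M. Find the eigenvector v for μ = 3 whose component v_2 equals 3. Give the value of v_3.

M − 3I = [[4, -4, 8], [-2, 6, -8], [-2, 4, -6]].
Solving (M − 3I)v = 0 gives the eigenspace spanned by (-3, 3, 3).
With v_2 = 3, v = (-3, 3, 3), so v_3 = 3.

3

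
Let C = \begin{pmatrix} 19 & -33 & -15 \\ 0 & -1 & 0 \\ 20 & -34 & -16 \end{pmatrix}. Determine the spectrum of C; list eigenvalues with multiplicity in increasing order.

Characteristic polynomial: p(t) = t^3 - 2t^2 - 7t - 4 = (t - 4)(t + 1)^2.
Roots (with multiplicity): -1, -1, 4.

-1, -1, 4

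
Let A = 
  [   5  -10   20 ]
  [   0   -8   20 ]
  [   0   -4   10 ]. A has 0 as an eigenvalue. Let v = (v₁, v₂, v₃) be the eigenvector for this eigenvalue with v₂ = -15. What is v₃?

-6

A = [[5, -10, 20], [0, -8, 20], [0, -4, 10]].
Solving (A)v = 0 gives the eigenspace spanned by (-6, -15, -6).
With v₂ = -15, v = (-6, -15, -6), so v₃ = -6.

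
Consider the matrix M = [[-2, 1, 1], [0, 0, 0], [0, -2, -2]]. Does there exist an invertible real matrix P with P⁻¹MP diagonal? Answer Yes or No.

No

Characteristic polynomial: p(μ) = μ^3 + 4μ^2 + 4μ = μ(μ + 2)^2.
μ = -2 has algebraic multiplicity 2; rank(M + 2I) = 2, so geometric multiplicity = 1.
Geometric multiplicity < algebraic multiplicity, so M is not diagonalizable.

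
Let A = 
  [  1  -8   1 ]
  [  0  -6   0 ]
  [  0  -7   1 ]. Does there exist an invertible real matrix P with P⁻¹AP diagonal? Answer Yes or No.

No

Characteristic polynomial: p(μ) = μ^3 + 4μ^2 - 11μ + 6 = (μ - 1)^2(μ + 6).
μ = 1 has algebraic multiplicity 2; rank(A − 1I) = 2, so geometric multiplicity = 1.
Geometric multiplicity < algebraic multiplicity, so A is not diagonalizable.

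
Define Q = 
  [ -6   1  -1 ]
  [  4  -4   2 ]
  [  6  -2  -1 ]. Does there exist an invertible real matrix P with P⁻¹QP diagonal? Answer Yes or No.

No

Characteristic polynomial: p(r) = r^3 + 11r^2 + 40r + 48 = (r + 3)(r + 4)^2.
r = -4 has algebraic multiplicity 2; rank(Q + 4I) = 2, so geometric multiplicity = 1.
Geometric multiplicity < algebraic multiplicity, so Q is not diagonalizable.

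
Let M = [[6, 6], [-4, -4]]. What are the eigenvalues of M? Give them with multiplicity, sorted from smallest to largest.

Characteristic polynomial: p(μ) = μ^2 - 2μ = μ(μ - 2).
Roots (with multiplicity): 0, 2.

0, 2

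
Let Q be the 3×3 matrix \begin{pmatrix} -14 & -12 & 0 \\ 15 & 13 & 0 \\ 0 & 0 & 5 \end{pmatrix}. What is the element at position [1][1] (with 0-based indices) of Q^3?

37

Characteristic polynomial: λ^3 - 4λ^2 - 7λ + 10 = (λ - 5)(λ - 1)(λ + 2), so the eigenvalues are -2, 1, 5.
λ=-2: eigenvector (-1, 1, 0).
λ=1: eigenvector (-4, 5, 0).
λ=5: eigenvector (0, 0, 1).
P = [[-1, -4, 0], [1, 5, 0], [0, 0, 1]], D = diag(-2, 1, 5), P⁻¹ = [[-5, -4, 0], [1, 1, 0], [0, 0, 1]].
Q³ = P·diag(-8, 1, 125)·P⁻¹ = [[-44, -36, 0], [45, 37, 0], [0, 0, 125]].
The requested entry is 37.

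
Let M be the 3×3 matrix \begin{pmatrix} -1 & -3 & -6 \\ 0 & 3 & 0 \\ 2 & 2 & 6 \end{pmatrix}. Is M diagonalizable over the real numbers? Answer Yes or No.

No

Characteristic polynomial: p(λ) = λ^3 - 8λ^2 + 21λ - 18 = (λ - 3)^2(λ - 2).
λ = 3 has algebraic multiplicity 2; rank(M − 3I) = 2, so geometric multiplicity = 1.
Geometric multiplicity < algebraic multiplicity, so M is not diagonalizable.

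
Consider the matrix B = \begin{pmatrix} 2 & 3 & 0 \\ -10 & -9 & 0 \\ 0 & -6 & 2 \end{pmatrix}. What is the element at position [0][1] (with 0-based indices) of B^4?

Characteristic polynomial: λ^3 + 5λ^2 - 2λ - 24 = (λ - 2)(λ + 3)(λ + 4), so the eigenvalues are -4, -3, 2.
λ=-4: eigenvector (-1, 2, 2).
λ=-3: eigenvector (-3, 5, 6).
λ=2: eigenvector (0, 0, 1).
P = [[-1, -3, 0], [2, 5, 0], [2, 6, 1]], D = diag(-4, -3, 2), P⁻¹ = [[5, 3, 0], [-2, -1, 0], [2, 0, 1]].
B⁴ = P·diag(256, 81, 16)·P⁻¹ = [[-794, -525, 0], [1750, 1131, 0], [1620, 1050, 16]].
The requested entry is -525.

-525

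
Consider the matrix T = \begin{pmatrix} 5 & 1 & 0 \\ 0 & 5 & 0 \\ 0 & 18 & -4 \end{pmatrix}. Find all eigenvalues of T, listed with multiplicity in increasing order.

-4, 5, 5

Characteristic polynomial: p(s) = s^3 - 6s^2 - 15s + 100 = (s - 5)^2(s + 4).
Roots (with multiplicity): -4, 5, 5.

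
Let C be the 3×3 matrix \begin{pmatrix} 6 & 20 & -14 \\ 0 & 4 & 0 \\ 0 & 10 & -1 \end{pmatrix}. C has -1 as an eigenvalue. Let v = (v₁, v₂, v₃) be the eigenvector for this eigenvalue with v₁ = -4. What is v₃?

C + 1I = [[7, 20, -14], [0, 5, 0], [0, 10, 0]].
Solving (C + 1I)v = 0 gives the eigenspace spanned by (-4, 0, -2).
With v₁ = -4, v = (-4, 0, -2), so v₃ = -2.

-2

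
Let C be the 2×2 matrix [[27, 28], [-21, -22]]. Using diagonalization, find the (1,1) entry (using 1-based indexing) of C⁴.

Characteristic polynomial: μ^2 - 5μ - 6 = (μ - 6)(μ + 1), so the eigenvalues are -1, 6.
μ=-1: eigenvector (-1, 1).
μ=6: eigenvector (4, -3).
P = [[-1, 4], [1, -3]], D = diag(-1, 6), P⁻¹ = [[3, 4], [1, 1]].
C⁴ = P·diag(1, 1296)·P⁻¹ = [[5181, 5180], [-3885, -3884]].
The requested entry is 5181.

5181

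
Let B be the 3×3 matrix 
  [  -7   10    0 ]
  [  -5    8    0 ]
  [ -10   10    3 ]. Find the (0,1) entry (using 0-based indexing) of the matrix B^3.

70

Characteristic polynomial: t^3 - 4t^2 - 3t + 18 = (t - 3)^2(t + 2), so the eigenvalues are -2, 3, 3.
t=3: eigenvector (-1, -1, -2).
t=-2: eigenvector (2, 1, 2).
t=3: eigenvector (0, 0, 1).
P = [[-1, 2, 0], [-1, 1, 0], [-2, 2, 1]], D = diag(3, -2, 3), P⁻¹ = [[1, -2, 0], [1, -1, 0], [0, -2, 1]].
B³ = P·diag(27, -8, 27)·P⁻¹ = [[-43, 70, 0], [-35, 62, 0], [-70, 70, 27]].
The requested entry is 70.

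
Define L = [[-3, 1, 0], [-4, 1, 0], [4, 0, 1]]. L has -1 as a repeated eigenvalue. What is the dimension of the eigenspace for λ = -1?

1

L + 1I = [[-2, 1, 0], [-4, 2, 0], [4, 0, 2]].
This matrix has rank 2, so its null space has dimension 3 − 2 = 1.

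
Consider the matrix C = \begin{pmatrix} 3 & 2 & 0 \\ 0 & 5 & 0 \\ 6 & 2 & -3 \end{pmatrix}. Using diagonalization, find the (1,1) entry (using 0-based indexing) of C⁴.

625

Characteristic polynomial: r^3 - 5r^2 - 9r + 45 = (r - 5)(r - 3)(r + 3), so the eigenvalues are -3, 3, 5.
r=3: eigenvector (1, 0, 1).
r=5: eigenvector (1, 1, 1).
r=-3: eigenvector (0, 0, 1).
P = [[1, 1, 0], [0, 1, 0], [1, 1, 1]], D = diag(3, 5, -3), P⁻¹ = [[1, -1, 0], [0, 1, 0], [-1, 0, 1]].
C⁴ = P·diag(81, 625, 81)·P⁻¹ = [[81, 544, 0], [0, 625, 0], [0, 544, 81]].
The requested entry is 625.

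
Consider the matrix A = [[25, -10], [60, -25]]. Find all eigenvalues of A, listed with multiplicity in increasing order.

Characteristic polynomial: p(s) = s^2 - 25 = (s - 5)(s + 5).
Roots (with multiplicity): -5, 5.

-5, 5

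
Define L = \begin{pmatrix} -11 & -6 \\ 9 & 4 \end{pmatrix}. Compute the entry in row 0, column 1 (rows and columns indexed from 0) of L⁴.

Characteristic polynomial: t^2 + 7t + 10 = (t + 2)(t + 5), so the eigenvalues are -5, -2.
t=-2: eigenvector (-2, 3).
t=-5: eigenvector (1, -1).
P = [[-2, 1], [3, -1]], D = diag(-2, -5), P⁻¹ = [[1, 1], [3, 2]].
L⁴ = P·diag(16, 625)·P⁻¹ = [[1843, 1218], [-1827, -1202]].
The requested entry is 1218.

1218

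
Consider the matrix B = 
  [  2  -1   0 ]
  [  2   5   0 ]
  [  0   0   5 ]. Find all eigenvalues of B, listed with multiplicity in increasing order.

3, 4, 5

Characteristic polynomial: p(s) = s^3 - 12s^2 + 47s - 60 = (s - 5)(s - 4)(s - 3).
Roots (with multiplicity): 3, 4, 5.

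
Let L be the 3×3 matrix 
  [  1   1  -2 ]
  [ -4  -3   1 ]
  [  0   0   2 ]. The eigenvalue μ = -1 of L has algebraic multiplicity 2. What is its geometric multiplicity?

1

L + 1I = [[2, 1, -2], [-4, -2, 1], [0, 0, 3]].
This matrix has rank 2, so its null space has dimension 3 − 2 = 1.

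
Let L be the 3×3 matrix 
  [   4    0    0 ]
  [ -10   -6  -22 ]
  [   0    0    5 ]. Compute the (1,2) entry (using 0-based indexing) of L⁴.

1342

Characteristic polynomial: t^3 - 3t^2 - 34t + 120 = (t - 5)(t - 4)(t + 6), so the eigenvalues are -6, 4, 5.
t=4: eigenvector (1, -1, 0).
t=-6: eigenvector (0, 1, 0).
t=5: eigenvector (0, -2, 1).
P = [[1, 0, 0], [-1, 1, -2], [0, 0, 1]], D = diag(4, -6, 5), P⁻¹ = [[1, 0, 0], [1, 1, 2], [0, 0, 1]].
L⁴ = P·diag(256, 1296, 625)·P⁻¹ = [[256, 0, 0], [1040, 1296, 1342], [0, 0, 625]].
The requested entry is 1342.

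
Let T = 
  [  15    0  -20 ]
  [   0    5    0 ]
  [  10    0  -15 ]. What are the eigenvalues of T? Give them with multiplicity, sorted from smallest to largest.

Characteristic polynomial: p(λ) = λ^3 - 5λ^2 - 25λ + 125 = (λ - 5)^2(λ + 5).
Roots (with multiplicity): -5, 5, 5.

-5, 5, 5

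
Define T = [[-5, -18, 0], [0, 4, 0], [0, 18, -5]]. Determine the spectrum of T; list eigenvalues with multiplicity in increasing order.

-5, -5, 4

Characteristic polynomial: p(λ) = λ^3 + 6λ^2 - 15λ - 100 = (λ - 4)(λ + 5)^2.
Roots (with multiplicity): -5, -5, 4.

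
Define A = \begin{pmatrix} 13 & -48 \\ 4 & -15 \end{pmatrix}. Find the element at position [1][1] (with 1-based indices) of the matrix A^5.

733

Characteristic polynomial: μ^2 + 2μ - 3 = (μ - 1)(μ + 3), so the eigenvalues are -3, 1.
μ=1: eigenvector (4, 1).
μ=-3: eigenvector (3, 1).
P = [[4, 3], [1, 1]], D = diag(1, -3), P⁻¹ = [[1, -3], [-1, 4]].
A⁵ = P·diag(1, -243)·P⁻¹ = [[733, -2928], [244, -975]].
The requested entry is 733.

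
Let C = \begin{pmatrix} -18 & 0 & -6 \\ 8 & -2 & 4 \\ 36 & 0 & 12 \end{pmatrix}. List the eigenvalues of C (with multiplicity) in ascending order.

-6, -2, 0

Characteristic polynomial: p(μ) = μ^3 + 8μ^2 + 12μ = μ(μ + 2)(μ + 6).
Roots (with multiplicity): -6, -2, 0.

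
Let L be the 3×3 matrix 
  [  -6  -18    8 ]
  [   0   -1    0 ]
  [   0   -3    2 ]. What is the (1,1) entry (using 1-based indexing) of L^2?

Characteristic polynomial: s^3 + 5s^2 - 8s - 12 = (s - 2)(s + 1)(s + 6), so the eigenvalues are -6, -1, 2.
s=-6: eigenvector (1, 0, 0).
s=-1: eigenvector (-2, 1, 1).
s=2: eigenvector (1, 0, 1).
P = [[1, -2, 1], [0, 1, 0], [0, 1, 1]], D = diag(-6, -1, 2), P⁻¹ = [[1, 3, -1], [0, 1, 0], [0, -1, 1]].
L² = P·diag(36, 1, 4)·P⁻¹ = [[36, 102, -32], [0, 1, 0], [0, -3, 4]].
The requested entry is 36.

36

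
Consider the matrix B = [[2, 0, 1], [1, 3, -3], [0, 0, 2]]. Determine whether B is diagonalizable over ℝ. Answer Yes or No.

Characteristic polynomial: p(s) = s^3 - 7s^2 + 16s - 12 = (s - 3)(s - 2)^2.
s = 2 has algebraic multiplicity 2; rank(B − 2I) = 2, so geometric multiplicity = 1.
Geometric multiplicity < algebraic multiplicity, so B is not diagonalizable.

No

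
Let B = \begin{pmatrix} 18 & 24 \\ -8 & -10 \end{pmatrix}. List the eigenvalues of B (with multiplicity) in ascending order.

2, 6

Characteristic polynomial: p(s) = s^2 - 8s + 12 = (s - 6)(s - 2).
Roots (with multiplicity): 2, 6.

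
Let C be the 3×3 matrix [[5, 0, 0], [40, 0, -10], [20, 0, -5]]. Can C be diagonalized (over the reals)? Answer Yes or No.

Yes

Characteristic polynomial: p(t) = t^3 - 25t = t(t - 5)(t + 5).
All 3 eigenvalues are distinct, so C is diagonalizable.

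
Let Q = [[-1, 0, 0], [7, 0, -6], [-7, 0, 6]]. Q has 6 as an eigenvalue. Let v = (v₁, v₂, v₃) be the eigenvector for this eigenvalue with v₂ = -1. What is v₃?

Q − 6I = [[-7, 0, 0], [7, -6, -6], [-7, 0, 0]].
Solving (Q − 6I)v = 0 gives the eigenspace spanned by (0, -1, 1).
With v₂ = -1, v = (0, -1, 1), so v₃ = 1.

1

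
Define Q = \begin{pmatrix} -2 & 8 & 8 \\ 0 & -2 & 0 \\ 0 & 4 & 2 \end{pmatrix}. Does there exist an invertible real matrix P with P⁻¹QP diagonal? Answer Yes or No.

Yes

Characteristic polynomial: p(μ) = μ^3 + 2μ^2 - 4μ - 8 = (μ - 2)(μ + 2)^2.
μ = -2 has algebraic multiplicity 2; rank(Q + 2I) = 1, so geometric multiplicity = 2.
Every eigenvalue has geometric = algebraic multiplicity, so Q is diagonalizable.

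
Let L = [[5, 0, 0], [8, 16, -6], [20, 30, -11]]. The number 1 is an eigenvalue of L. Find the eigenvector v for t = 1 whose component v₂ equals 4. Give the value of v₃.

10

L − 1I = [[4, 0, 0], [8, 15, -6], [20, 30, -12]].
Solving (L − 1I)v = 0 gives the eigenspace spanned by (0, 4, 10).
With v₂ = 4, v = (0, 4, 10), so v₃ = 10.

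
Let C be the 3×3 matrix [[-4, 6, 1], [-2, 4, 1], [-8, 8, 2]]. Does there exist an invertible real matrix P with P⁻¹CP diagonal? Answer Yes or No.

No

Characteristic polynomial: p(t) = t^3 - 2t^2 - 4t + 8 = (t - 2)^2(t + 2).
t = 2 has algebraic multiplicity 2; rank(C − 2I) = 2, so geometric multiplicity = 1.
Geometric multiplicity < algebraic multiplicity, so C is not diagonalizable.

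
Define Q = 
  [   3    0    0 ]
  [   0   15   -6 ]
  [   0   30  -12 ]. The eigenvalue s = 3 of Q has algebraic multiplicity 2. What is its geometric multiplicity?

2

Q − 3I = [[0, 0, 0], [0, 12, -6], [0, 30, -15]].
This matrix has rank 1, so its null space has dimension 3 − 1 = 2.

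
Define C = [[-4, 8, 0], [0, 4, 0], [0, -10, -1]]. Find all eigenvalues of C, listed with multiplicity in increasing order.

Characteristic polynomial: p(λ) = λ^3 + λ^2 - 16λ - 16 = (λ - 4)(λ + 1)(λ + 4).
Roots (with multiplicity): -4, -1, 4.

-4, -1, 4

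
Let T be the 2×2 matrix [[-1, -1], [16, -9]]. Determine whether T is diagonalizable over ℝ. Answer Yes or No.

No

Characteristic polynomial: p(s) = s^2 + 10s + 25 = (s + 5)^2.
s = -5 has algebraic multiplicity 2; rank(T + 5I) = 1, so geometric multiplicity = 1.
Geometric multiplicity < algebraic multiplicity, so T is not diagonalizable.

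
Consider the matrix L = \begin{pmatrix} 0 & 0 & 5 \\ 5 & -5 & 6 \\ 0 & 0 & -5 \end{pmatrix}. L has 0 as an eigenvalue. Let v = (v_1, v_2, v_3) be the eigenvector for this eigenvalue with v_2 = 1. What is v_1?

L = [[0, 0, 5], [5, -5, 6], [0, 0, -5]].
Solving (L)v = 0 gives the eigenspace spanned by (1, 1, 0).
With v_2 = 1, v = (1, 1, 0), so v_1 = 1.

1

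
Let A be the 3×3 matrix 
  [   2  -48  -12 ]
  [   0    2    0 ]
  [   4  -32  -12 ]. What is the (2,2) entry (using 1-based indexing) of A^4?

Characteristic polynomial: μ^3 + 8μ^2 + 4μ - 48 = (μ - 2)(μ + 4)(μ + 6), so the eigenvalues are -6, -4, 2.
μ=-6: eigenvector (-3, 0, -2).
μ=2: eigenvector (-6, 1, -4).
μ=-4: eigenvector (2, 0, 1).
P = [[-3, -6, 2], [0, 1, 0], [-2, -4, 1]], D = diag(-6, 2, -4), P⁻¹ = [[1, -2, -2], [0, 1, 0], [2, 0, -3]].
A⁴ = P·diag(1296, 16, 256)·P⁻¹ = [[-2864, 7680, 6240], [0, 16, 0], [-2080, 5120, 4416]].
The requested entry is 16.

16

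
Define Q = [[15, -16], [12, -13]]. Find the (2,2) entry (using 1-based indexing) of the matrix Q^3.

Characteristic polynomial: λ^2 - 2λ - 3 = (λ - 3)(λ + 1), so the eigenvalues are -1, 3.
λ=3: eigenvector (4, 3).
λ=-1: eigenvector (1, 1).
P = [[4, 1], [3, 1]], D = diag(3, -1), P⁻¹ = [[1, -1], [-3, 4]].
Q³ = P·diag(27, -1)·P⁻¹ = [[111, -112], [84, -85]].
The requested entry is -85.

-85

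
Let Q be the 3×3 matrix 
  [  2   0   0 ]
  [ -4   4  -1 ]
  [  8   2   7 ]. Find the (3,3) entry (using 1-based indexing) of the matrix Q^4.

1967

Characteristic polynomial: s^3 - 13s^2 + 52s - 60 = (s - 6)(s - 5)(s - 2), so the eigenvalues are 2, 5, 6.
s=2: eigenvector (1, 1, -2).
s=5: eigenvector (0, -1, 1).
s=6: eigenvector (0, -1, 2).
P = [[1, 0, 0], [1, -1, -1], [-2, 1, 2]], D = diag(2, 5, 6), P⁻¹ = [[1, 0, 0], [0, -2, -1], [1, 1, 1]].
Q⁴ = P·diag(16, 625, 1296)·P⁻¹ = [[16, 0, 0], [-1280, -46, -671], [2560, 1342, 1967]].
The requested entry is 1967.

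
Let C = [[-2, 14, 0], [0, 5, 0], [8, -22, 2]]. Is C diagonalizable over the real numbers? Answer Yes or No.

Characteristic polynomial: p(t) = t^3 - 5t^2 - 4t + 20 = (t - 5)(t - 2)(t + 2).
All 3 eigenvalues are distinct, so C is diagonalizable.

Yes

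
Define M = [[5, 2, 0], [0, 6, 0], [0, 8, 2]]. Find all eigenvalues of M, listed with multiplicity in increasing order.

2, 5, 6

Characteristic polynomial: p(μ) = μ^3 - 13μ^2 + 52μ - 60 = (μ - 6)(μ - 5)(μ - 2).
Roots (with multiplicity): 2, 5, 6.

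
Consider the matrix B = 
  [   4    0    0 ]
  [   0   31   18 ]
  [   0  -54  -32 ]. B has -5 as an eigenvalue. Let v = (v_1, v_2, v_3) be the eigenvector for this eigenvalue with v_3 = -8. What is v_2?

B + 5I = [[9, 0, 0], [0, 36, 18], [0, -54, -27]].
Solving (B + 5I)v = 0 gives the eigenspace spanned by (0, 4, -8).
With v_3 = -8, v = (0, 4, -8), so v_2 = 4.

4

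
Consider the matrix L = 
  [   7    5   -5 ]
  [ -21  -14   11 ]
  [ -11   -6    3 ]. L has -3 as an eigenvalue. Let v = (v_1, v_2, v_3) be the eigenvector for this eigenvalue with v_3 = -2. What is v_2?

L + 3I = [[10, 5, -5], [-21, -11, 11], [-11, -6, 6]].
Solving (L + 3I)v = 0 gives the eigenspace spanned by (0, -2, -2).
With v_3 = -2, v = (0, -2, -2), so v_2 = -2.

-2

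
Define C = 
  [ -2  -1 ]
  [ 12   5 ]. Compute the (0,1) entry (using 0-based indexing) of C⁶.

Characteristic polynomial: λ^2 - 3λ + 2 = (λ - 2)(λ - 1), so the eigenvalues are 1, 2.
λ=1: eigenvector (1, -3).
λ=2: eigenvector (-1, 4).
P = [[1, -1], [-3, 4]], D = diag(1, 2), P⁻¹ = [[4, 1], [3, 1]].
C⁶ = P·diag(1, 64)·P⁻¹ = [[-188, -63], [756, 253]].
The requested entry is -63.

-63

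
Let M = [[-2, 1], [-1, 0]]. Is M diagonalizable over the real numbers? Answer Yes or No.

Characteristic polynomial: p(s) = s^2 + 2s + 1 = (s + 1)^2.
s = -1 has algebraic multiplicity 2; rank(M + 1I) = 1, so geometric multiplicity = 1.
Geometric multiplicity < algebraic multiplicity, so M is not diagonalizable.

No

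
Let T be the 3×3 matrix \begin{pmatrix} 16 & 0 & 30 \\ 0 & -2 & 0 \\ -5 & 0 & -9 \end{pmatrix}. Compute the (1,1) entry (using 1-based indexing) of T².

106

Characteristic polynomial: μ^3 - 5μ^2 - 8μ + 12 = (μ - 6)(μ - 1)(μ + 2), so the eigenvalues are -2, 1, 6.
μ=1: eigenvector (2, 0, -1).
μ=-2: eigenvector (0, 1, 0).
μ=6: eigenvector (3, 0, -1).
P = [[2, 0, 3], [0, 1, 0], [-1, 0, -1]], D = diag(1, -2, 6), P⁻¹ = [[-1, 0, -3], [0, 1, 0], [1, 0, 2]].
T² = P·diag(1, 4, 36)·P⁻¹ = [[106, 0, 210], [0, 4, 0], [-35, 0, -69]].
The requested entry is 106.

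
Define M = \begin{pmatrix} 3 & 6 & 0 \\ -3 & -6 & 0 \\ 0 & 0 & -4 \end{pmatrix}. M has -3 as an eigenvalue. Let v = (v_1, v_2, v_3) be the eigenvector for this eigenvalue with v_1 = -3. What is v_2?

3

M + 3I = [[6, 6, 0], [-3, -3, 0], [0, 0, -1]].
Solving (M + 3I)v = 0 gives the eigenspace spanned by (-3, 3, 0).
With v_1 = -3, v = (-3, 3, 0), so v_2 = 3.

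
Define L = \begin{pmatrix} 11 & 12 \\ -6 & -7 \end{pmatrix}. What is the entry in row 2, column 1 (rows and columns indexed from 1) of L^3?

Characteristic polynomial: t^2 - 4t - 5 = (t - 5)(t + 1), so the eigenvalues are -1, 5.
t=5: eigenvector (2, -1).
t=-1: eigenvector (-1, 1).
P = [[2, -1], [-1, 1]], D = diag(5, -1), P⁻¹ = [[1, 1], [1, 2]].
L³ = P·diag(125, -1)·P⁻¹ = [[251, 252], [-126, -127]].
The requested entry is -126.

-126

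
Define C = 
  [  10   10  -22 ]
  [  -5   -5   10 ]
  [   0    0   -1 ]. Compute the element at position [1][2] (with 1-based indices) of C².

Characteristic polynomial: t^3 - 4t^2 - 5t = t(t - 5)(t + 1), so the eigenvalues are -1, 0, 5.
t=5: eigenvector (2, -1, 0).
t=0: eigenvector (-1, 1, 0).
t=-1: eigenvector (2, 0, 1).
P = [[2, -1, 2], [-1, 1, 0], [0, 0, 1]], D = diag(5, 0, -1), P⁻¹ = [[1, 1, -2], [1, 2, -2], [0, 0, 1]].
C² = P·diag(25, 0, 1)·P⁻¹ = [[50, 50, -98], [-25, -25, 50], [0, 0, 1]].
The requested entry is 50.

50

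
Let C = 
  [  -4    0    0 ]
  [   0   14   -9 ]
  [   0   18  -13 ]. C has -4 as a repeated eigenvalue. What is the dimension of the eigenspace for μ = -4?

C + 4I = [[0, 0, 0], [0, 18, -9], [0, 18, -9]].
This matrix has rank 1, so its null space has dimension 3 − 1 = 2.

2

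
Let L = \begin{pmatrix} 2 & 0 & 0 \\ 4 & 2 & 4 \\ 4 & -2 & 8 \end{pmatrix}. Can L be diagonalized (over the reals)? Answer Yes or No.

Yes

Characteristic polynomial: p(r) = r^3 - 12r^2 + 44r - 48 = (r - 6)(r - 4)(r - 2).
All 3 eigenvalues are distinct, so L is diagonalizable.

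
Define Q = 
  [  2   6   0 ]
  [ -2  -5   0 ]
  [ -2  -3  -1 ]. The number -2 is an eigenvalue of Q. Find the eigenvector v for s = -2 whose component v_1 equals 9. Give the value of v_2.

Q + 2I = [[4, 6, 0], [-2, -3, 0], [-2, -3, 1]].
Solving (Q + 2I)v = 0 gives the eigenspace spanned by (9, -6, 0).
With v_1 = 9, v = (9, -6, 0), so v_2 = -6.

-6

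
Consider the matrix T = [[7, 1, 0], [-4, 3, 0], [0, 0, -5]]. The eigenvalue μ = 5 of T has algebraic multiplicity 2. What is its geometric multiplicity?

T − 5I = [[2, 1, 0], [-4, -2, 0], [0, 0, -10]].
This matrix has rank 2, so its null space has dimension 3 − 2 = 1.

1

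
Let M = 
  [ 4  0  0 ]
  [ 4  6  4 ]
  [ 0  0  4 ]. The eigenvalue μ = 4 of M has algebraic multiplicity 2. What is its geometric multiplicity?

M − 4I = [[0, 0, 0], [4, 2, 4], [0, 0, 0]].
This matrix has rank 1, so its null space has dimension 3 − 1 = 2.

2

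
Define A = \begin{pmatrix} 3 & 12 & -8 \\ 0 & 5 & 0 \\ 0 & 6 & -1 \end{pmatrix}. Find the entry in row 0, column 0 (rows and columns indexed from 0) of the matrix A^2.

Characteristic polynomial: t^3 - 7t^2 + 7t + 15 = (t - 5)(t - 3)(t + 1), so the eigenvalues are -1, 3, 5.
t=3: eigenvector (1, 0, 0).
t=-1: eigenvector (2, 0, 1).
t=5: eigenvector (2, 1, 1).
P = [[1, 2, 2], [0, 0, 1], [0, 1, 1]], D = diag(3, -1, 5), P⁻¹ = [[1, 0, -2], [0, -1, 1], [0, 1, 0]].
A² = P·diag(9, 1, 25)·P⁻¹ = [[9, 48, -16], [0, 25, 0], [0, 24, 1]].
The requested entry is 9.

9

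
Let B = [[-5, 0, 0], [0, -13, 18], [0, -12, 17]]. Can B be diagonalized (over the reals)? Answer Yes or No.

Characteristic polynomial: p(s) = s^3 + s^2 - 25s - 25 = (s - 5)(s + 1)(s + 5).
All 3 eigenvalues are distinct, so B is diagonalizable.

Yes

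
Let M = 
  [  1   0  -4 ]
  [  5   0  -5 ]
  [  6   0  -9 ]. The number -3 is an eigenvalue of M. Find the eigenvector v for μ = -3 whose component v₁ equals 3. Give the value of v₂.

0

M + 3I = [[4, 0, -4], [5, 3, -5], [6, 0, -6]].
Solving (M + 3I)v = 0 gives the eigenspace spanned by (3, 0, 3).
With v₁ = 3, v = (3, 0, 3), so v₂ = 0.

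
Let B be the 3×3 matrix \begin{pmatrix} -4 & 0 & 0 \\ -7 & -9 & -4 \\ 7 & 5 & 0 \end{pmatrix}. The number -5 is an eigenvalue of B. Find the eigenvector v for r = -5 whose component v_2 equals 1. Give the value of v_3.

B + 5I = [[1, 0, 0], [-7, -4, -4], [7, 5, 5]].
Solving (B + 5I)v = 0 gives the eigenspace spanned by (0, 1, -1).
With v_2 = 1, v = (0, 1, -1), so v_3 = -1.

-1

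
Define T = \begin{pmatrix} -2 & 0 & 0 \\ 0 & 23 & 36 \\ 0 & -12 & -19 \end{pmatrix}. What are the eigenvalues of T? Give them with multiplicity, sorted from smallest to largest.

Characteristic polynomial: p(s) = s^3 - 2s^2 - 13s - 10 = (s - 5)(s + 1)(s + 2).
Roots (with multiplicity): -2, -1, 5.

-2, -1, 5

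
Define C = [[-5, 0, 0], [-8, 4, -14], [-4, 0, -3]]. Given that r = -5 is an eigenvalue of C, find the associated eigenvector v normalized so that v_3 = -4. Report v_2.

-8

C + 5I = [[0, 0, 0], [-8, 9, -14], [-4, 0, 2]].
Solving (C + 5I)v = 0 gives the eigenspace spanned by (-2, -8, -4).
With v_3 = -4, v = (-2, -8, -4), so v_2 = -8.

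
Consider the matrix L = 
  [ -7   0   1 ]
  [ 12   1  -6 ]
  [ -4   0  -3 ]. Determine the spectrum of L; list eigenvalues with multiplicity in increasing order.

Characteristic polynomial: p(μ) = μ^3 + 9μ^2 + 15μ - 25 = (μ - 1)(μ + 5)^2.
Roots (with multiplicity): -5, -5, 1.

-5, -5, 1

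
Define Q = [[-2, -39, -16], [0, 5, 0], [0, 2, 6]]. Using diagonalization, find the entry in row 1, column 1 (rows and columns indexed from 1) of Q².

Characteristic polynomial: r^3 - 9r^2 + 8r + 60 = (r - 6)(r - 5)(r + 2), so the eigenvalues are -2, 5, 6.
r=-2: eigenvector (1, 0, 0).
r=5: eigenvector (-1, 1, -2).
r=6: eigenvector (-2, 0, 1).
P = [[1, -1, -2], [0, 1, 0], [0, -2, 1]], D = diag(-2, 5, 6), P⁻¹ = [[1, 5, 2], [0, 1, 0], [0, 2, 1]].
Q² = P·diag(4, 25, 36)·P⁻¹ = [[4, -149, -64], [0, 25, 0], [0, 22, 36]].
The requested entry is 4.

4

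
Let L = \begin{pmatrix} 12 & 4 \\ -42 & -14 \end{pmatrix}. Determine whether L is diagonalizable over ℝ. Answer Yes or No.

Characteristic polynomial: p(μ) = μ^2 + 2μ = μ(μ + 2).
All 2 eigenvalues are distinct, so L is diagonalizable.

Yes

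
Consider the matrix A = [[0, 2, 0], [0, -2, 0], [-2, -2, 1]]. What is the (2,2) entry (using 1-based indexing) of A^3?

-8

Characteristic polynomial: μ^3 + μ^2 - 2μ = μ(μ - 1)(μ + 2), so the eigenvalues are -2, 0, 1.
μ=-2: eigenvector (-1, 1, 0).
μ=0: eigenvector (1, 0, 2).
μ=1: eigenvector (0, 0, 1).
P = [[-1, 1, 0], [1, 0, 0], [0, 2, 1]], D = diag(-2, 0, 1), P⁻¹ = [[0, 1, 0], [1, 1, 0], [-2, -2, 1]].
A³ = P·diag(-8, 0, 1)·P⁻¹ = [[0, 8, 0], [0, -8, 0], [-2, -2, 1]].
The requested entry is -8.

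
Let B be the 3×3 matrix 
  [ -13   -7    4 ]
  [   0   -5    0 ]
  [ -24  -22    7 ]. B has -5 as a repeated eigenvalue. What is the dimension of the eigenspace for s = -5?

1

B + 5I = [[-8, -7, 4], [0, 0, 0], [-24, -22, 12]].
This matrix has rank 2, so its null space has dimension 3 − 2 = 1.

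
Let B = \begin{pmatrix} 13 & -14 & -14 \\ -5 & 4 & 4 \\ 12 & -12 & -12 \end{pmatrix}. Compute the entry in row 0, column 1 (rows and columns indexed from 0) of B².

-70

Characteristic polynomial: t^3 - 5t^2 - 6t = t(t - 6)(t + 1), so the eigenvalues are -1, 0, 6.
t=-1: eigenvector (1, 1, 0).
t=6: eigenvector (-2, 1, -2).
t=0: eigenvector (0, -1, 1).
P = [[1, -2, 0], [1, 1, -1], [0, -2, 1]], D = diag(-1, 6, 0), P⁻¹ = [[-1, 2, 2], [-1, 1, 1], [-2, 2, 3]].
B² = P·diag(1, 36, 0)·P⁻¹ = [[71, -70, -70], [-37, 38, 38], [72, -72, -72]].
The requested entry is -70.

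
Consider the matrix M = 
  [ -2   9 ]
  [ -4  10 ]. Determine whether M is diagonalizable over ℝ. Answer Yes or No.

No

Characteristic polynomial: p(μ) = μ^2 - 8μ + 16 = (μ - 4)^2.
μ = 4 has algebraic multiplicity 2; rank(M − 4I) = 1, so geometric multiplicity = 1.
Geometric multiplicity < algebraic multiplicity, so M is not diagonalizable.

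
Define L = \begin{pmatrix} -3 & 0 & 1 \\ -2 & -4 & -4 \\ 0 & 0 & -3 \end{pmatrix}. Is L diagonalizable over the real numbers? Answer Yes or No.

Characteristic polynomial: p(μ) = μ^3 + 10μ^2 + 33μ + 36 = (μ + 3)^2(μ + 4).
μ = -3 has algebraic multiplicity 2; rank(L + 3I) = 2, so geometric multiplicity = 1.
Geometric multiplicity < algebraic multiplicity, so L is not diagonalizable.

No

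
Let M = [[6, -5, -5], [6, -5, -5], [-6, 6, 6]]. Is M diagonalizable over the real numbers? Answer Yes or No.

Characteristic polynomial: p(s) = s^3 - 7s^2 + 6s = s(s - 6)(s - 1).
All 3 eigenvalues are distinct, so M is diagonalizable.

Yes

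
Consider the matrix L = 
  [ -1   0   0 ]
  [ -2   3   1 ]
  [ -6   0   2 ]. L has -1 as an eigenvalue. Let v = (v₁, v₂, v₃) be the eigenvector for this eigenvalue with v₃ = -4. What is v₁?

-2

L + 1I = [[0, 0, 0], [-2, 4, 1], [-6, 0, 3]].
Solving (L + 1I)v = 0 gives the eigenspace spanned by (-2, 0, -4).
With v₃ = -4, v = (-2, 0, -4), so v₁ = -2.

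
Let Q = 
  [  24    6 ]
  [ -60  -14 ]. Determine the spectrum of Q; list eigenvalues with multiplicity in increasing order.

4, 6

Characteristic polynomial: p(μ) = μ^2 - 10μ + 24 = (μ - 6)(μ - 4).
Roots (with multiplicity): 4, 6.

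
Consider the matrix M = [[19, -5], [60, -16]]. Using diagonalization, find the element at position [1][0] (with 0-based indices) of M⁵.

12300

Characteristic polynomial: λ^2 - 3λ - 4 = (λ - 4)(λ + 1), so the eigenvalues are -1, 4.
λ=4: eigenvector (1, 3).
λ=-1: eigenvector (1, 4).
P = [[1, 1], [3, 4]], D = diag(4, -1), P⁻¹ = [[4, -1], [-3, 1]].
M⁵ = P·diag(1024, -1)·P⁻¹ = [[4099, -1025], [12300, -3076]].
The requested entry is 12300.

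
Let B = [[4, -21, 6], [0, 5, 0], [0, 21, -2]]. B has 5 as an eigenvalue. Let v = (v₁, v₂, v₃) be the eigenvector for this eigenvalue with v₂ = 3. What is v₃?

9

B − 5I = [[-1, -21, 6], [0, 0, 0], [0, 21, -7]].
Solving (B − 5I)v = 0 gives the eigenspace spanned by (-9, 3, 9).
With v₂ = 3, v = (-9, 3, 9), so v₃ = 9.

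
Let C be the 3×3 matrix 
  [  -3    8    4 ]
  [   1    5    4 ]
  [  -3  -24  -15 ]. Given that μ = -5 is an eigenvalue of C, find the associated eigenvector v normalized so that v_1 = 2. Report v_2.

1

C + 5I = [[2, 8, 4], [1, 10, 4], [-3, -24, -10]].
Solving (C + 5I)v = 0 gives the eigenspace spanned by (2, 1, -3).
With v_1 = 2, v = (2, 1, -3), so v_2 = 1.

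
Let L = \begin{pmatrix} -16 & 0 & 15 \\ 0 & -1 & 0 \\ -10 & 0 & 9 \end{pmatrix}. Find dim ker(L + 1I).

L + 1I = [[-15, 0, 15], [0, 0, 0], [-10, 0, 10]].
This matrix has rank 1, so its null space has dimension 3 − 1 = 2.

2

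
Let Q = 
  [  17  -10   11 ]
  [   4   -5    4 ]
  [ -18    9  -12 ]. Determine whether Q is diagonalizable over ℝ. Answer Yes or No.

Characteristic polynomial: p(μ) = μ^3 - 27μ - 54 = (μ - 6)(μ + 3)^2.
μ = -3 has algebraic multiplicity 2; rank(Q + 3I) = 2, so geometric multiplicity = 1.
Geometric multiplicity < algebraic multiplicity, so Q is not diagonalizable.

No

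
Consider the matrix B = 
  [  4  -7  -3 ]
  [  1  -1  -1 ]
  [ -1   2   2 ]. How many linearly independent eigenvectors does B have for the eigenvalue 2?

B − 2I = [[2, -7, -3], [1, -3, -1], [-1, 2, 0]].
This matrix has rank 2, so its null space has dimension 3 − 2 = 1.

1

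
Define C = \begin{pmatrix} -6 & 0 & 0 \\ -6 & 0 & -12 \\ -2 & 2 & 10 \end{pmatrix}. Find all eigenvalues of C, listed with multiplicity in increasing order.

-6, 4, 6

Characteristic polynomial: p(r) = r^3 - 4r^2 - 36r + 144 = (r - 6)(r - 4)(r + 6).
Roots (with multiplicity): -6, 4, 6.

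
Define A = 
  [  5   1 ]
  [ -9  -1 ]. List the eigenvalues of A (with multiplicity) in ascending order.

2, 2

Characteristic polynomial: p(s) = s^2 - 4s + 4 = (s - 2)^2.
Roots (with multiplicity): 2, 2.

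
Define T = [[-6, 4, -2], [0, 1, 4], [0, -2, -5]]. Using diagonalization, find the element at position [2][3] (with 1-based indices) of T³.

52

Characteristic polynomial: s^3 + 10s^2 + 27s + 18 = (s + 1)(s + 3)(s + 6), so the eigenvalues are -6, -3, -1.
s=-1: eigenvector (-2, -2, 1).
s=-3: eigenvector (-2, -1, 1).
s=-6: eigenvector (1, 0, 0).
P = [[-2, -2, 1], [-2, -1, 0], [1, 1, 0]], D = diag(-1, -3, -6), P⁻¹ = [[0, -1, -1], [0, 1, 2], [1, 0, 2]].
T³ = P·diag(-1, -27, -216)·P⁻¹ = [[-216, 52, -326], [0, 25, 52], [0, -26, -53]].
The requested entry is 52.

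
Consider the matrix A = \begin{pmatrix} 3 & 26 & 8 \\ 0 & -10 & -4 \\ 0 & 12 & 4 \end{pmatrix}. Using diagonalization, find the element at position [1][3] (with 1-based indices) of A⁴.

Characteristic polynomial: s^3 + 3s^2 - 10s - 24 = (s - 3)(s + 2)(s + 4), so the eigenvalues are -4, -2, 3.
s=3: eigenvector (1, 0, 0).
s=-2: eigenvector (-2, 1, -2).
s=-4: eigenvector (-4, 2, -3).
P = [[1, -2, -4], [0, 1, 2], [0, -2, -3]], D = diag(3, -2, -4), P⁻¹ = [[1, 2, 0], [0, -3, -2], [0, 2, 1]].
A⁴ = P·diag(81, 16, 256)·P⁻¹ = [[81, -1790, -960], [0, 976, 480], [0, -1440, -704]].
The requested entry is -960.

-960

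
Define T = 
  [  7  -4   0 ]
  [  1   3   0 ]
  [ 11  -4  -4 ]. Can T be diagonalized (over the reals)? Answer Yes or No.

Characteristic polynomial: p(r) = r^3 - 6r^2 - 15r + 100 = (r - 5)^2(r + 4).
r = 5 has algebraic multiplicity 2; rank(T − 5I) = 2, so geometric multiplicity = 1.
Geometric multiplicity < algebraic multiplicity, so T is not diagonalizable.

No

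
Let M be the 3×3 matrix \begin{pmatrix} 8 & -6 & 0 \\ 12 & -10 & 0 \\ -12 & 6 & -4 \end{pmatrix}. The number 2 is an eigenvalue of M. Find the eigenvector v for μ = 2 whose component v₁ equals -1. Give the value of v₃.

1

M − 2I = [[6, -6, 0], [12, -12, 0], [-12, 6, -6]].
Solving (M − 2I)v = 0 gives the eigenspace spanned by (-1, -1, 1).
With v₁ = -1, v = (-1, -1, 1), so v₃ = 1.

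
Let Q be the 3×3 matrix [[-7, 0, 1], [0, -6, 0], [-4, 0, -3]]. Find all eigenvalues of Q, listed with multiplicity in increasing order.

-6, -5, -5

Characteristic polynomial: p(λ) = λ^3 + 16λ^2 + 85λ + 150 = (λ + 5)^2(λ + 6).
Roots (with multiplicity): -6, -5, -5.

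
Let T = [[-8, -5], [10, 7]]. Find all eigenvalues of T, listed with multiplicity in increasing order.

Characteristic polynomial: p(s) = s^2 + s - 6 = (s - 2)(s + 3).
Roots (with multiplicity): -3, 2.

-3, 2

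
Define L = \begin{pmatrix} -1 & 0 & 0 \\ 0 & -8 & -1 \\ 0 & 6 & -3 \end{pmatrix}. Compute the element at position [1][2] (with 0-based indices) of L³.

Characteristic polynomial: t^3 + 12t^2 + 41t + 30 = (t + 1)(t + 5)(t + 6), so the eigenvalues are -6, -5, -1.
t=-1: eigenvector (1, 0, 0).
t=-6: eigenvector (0, 1, -2).
t=-5: eigenvector (0, -1, 3).
P = [[1, 0, 0], [0, 1, -1], [0, -2, 3]], D = diag(-1, -6, -5), P⁻¹ = [[1, 0, 0], [0, 3, 1], [0, 2, 1]].
L³ = P·diag(-1, -216, -125)·P⁻¹ = [[-1, 0, 0], [0, -398, -91], [0, 546, 57]].
The requested entry is -91.

-91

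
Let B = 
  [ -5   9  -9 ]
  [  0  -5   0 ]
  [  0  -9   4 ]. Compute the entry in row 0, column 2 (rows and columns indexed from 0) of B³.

-189

Characteristic polynomial: r^3 + 6r^2 - 15r - 100 = (r - 4)(r + 5)^2, so the eigenvalues are -5, -5, 4.
r=-5: eigenvector (1, 0, 0).
r=-5: eigenvector (2, 1, 1).
r=4: eigenvector (-1, 0, 1).
P = [[1, 2, -1], [0, 1, 0], [0, 1, 1]], D = diag(-5, -5, 4), P⁻¹ = [[1, -3, 1], [0, 1, 0], [0, -1, 1]].
B³ = P·diag(-125, -125, 64)·P⁻¹ = [[-125, 189, -189], [0, -125, 0], [0, -189, 64]].
The requested entry is -189.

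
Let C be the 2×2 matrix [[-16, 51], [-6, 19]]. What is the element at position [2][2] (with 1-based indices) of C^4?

Characteristic polynomial: r^2 - 3r + 2 = (r - 2)(r - 1), so the eigenvalues are 1, 2.
r=1: eigenvector (3, 1).
r=2: eigenvector (-17, -6).
P = [[3, -17], [1, -6]], D = diag(1, 2), P⁻¹ = [[6, -17], [1, -3]].
C⁴ = P·diag(1, 16)·P⁻¹ = [[-254, 765], [-90, 271]].
The requested entry is 271.

271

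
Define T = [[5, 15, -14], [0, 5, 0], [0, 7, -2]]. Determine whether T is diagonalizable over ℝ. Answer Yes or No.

Characteristic polynomial: p(λ) = λ^3 - 8λ^2 + 5λ + 50 = (λ - 5)^2(λ + 2).
λ = 5 has algebraic multiplicity 2; rank(T − 5I) = 2, so geometric multiplicity = 1.
Geometric multiplicity < algebraic multiplicity, so T is not diagonalizable.

No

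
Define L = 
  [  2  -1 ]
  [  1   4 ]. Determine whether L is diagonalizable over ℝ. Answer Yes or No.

Characteristic polynomial: p(t) = t^2 - 6t + 9 = (t - 3)^2.
t = 3 has algebraic multiplicity 2; rank(L − 3I) = 1, so geometric multiplicity = 1.
Geometric multiplicity < algebraic multiplicity, so L is not diagonalizable.

No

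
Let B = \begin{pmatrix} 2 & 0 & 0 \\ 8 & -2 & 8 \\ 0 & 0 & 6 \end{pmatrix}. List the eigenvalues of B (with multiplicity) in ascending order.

-2, 2, 6

Characteristic polynomial: p(r) = r^3 - 6r^2 - 4r + 24 = (r - 6)(r - 2)(r + 2).
Roots (with multiplicity): -2, 2, 6.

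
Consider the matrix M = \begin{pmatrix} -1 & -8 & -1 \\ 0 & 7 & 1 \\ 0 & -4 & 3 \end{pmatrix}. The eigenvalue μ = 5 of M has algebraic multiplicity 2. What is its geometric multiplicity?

1

M − 5I = [[-6, -8, -1], [0, 2, 1], [0, -4, -2]].
This matrix has rank 2, so its null space has dimension 3 − 2 = 1.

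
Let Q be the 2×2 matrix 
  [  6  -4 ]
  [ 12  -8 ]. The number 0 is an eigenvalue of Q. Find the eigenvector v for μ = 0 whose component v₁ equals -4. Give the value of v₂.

-6

Q = [[6, -4], [12, -8]].
Solving (Q)v = 0 gives the eigenspace spanned by (-4, -6).
With v₁ = -4, v = (-4, -6), so v₂ = -6.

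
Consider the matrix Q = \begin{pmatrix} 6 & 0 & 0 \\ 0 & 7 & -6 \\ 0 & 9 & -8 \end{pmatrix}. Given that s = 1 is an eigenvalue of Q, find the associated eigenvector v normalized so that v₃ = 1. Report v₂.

1

Q − 1I = [[5, 0, 0], [0, 6, -6], [0, 9, -9]].
Solving (Q − 1I)v = 0 gives the eigenspace spanned by (0, 1, 1).
With v₃ = 1, v = (0, 1, 1), so v₂ = 1.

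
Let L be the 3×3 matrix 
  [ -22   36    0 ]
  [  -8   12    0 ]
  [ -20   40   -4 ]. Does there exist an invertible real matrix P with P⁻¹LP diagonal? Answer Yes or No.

Characteristic polynomial: p(λ) = λ^3 + 14λ^2 + 64λ + 96 = (λ + 4)^2(λ + 6).
λ = -4 has algebraic multiplicity 2; rank(L + 4I) = 1, so geometric multiplicity = 2.
Every eigenvalue has geometric = algebraic multiplicity, so L is diagonalizable.

Yes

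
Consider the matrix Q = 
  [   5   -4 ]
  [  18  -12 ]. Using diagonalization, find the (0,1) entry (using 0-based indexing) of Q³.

Characteristic polynomial: λ^2 + 7λ + 12 = (λ + 3)(λ + 4), so the eigenvalues are -4, -3.
λ=-4: eigenvector (4, 9).
λ=-3: eigenvector (1, 2).
P = [[4, 1], [9, 2]], D = diag(-4, -3), P⁻¹ = [[-2, 1], [9, -4]].
Q³ = P·diag(-64, -27)·P⁻¹ = [[269, -148], [666, -360]].
The requested entry is -148.

-148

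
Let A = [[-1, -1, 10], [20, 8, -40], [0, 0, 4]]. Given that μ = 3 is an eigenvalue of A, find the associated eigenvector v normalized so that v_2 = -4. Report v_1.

A − 3I = [[-4, -1, 10], [20, 5, -40], [0, 0, 1]].
Solving (A − 3I)v = 0 gives the eigenspace spanned by (1, -4, 0).
With v_2 = -4, v = (1, -4, 0), so v_1 = 1.

1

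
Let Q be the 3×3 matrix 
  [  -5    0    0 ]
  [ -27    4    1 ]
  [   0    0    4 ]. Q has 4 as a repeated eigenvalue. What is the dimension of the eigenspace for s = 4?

Q − 4I = [[-9, 0, 0], [-27, 0, 1], [0, 0, 0]].
This matrix has rank 2, so its null space has dimension 3 − 2 = 1.

1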